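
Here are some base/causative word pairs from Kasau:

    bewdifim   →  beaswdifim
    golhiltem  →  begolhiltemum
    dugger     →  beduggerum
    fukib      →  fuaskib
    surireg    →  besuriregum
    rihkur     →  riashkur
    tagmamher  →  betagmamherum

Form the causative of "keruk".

"keruk" has last vowel 'u'. The one such stem in the data (rihkur → riashkur) inserts -as- after the first vowel (as do fukib, bewdifim), so the same rule applies.
So keruk → keasruk.

keasruk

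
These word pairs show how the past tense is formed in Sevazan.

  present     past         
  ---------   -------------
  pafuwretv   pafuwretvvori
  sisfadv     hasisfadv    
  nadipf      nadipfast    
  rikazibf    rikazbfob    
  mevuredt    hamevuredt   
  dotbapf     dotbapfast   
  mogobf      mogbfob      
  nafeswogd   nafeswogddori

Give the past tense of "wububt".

rikazibf and nadipf both end in -f yet inflect differently (rikazbfob, nadipfast), so the final letter is not what conditions the rule; the second-to-last letter is.
"wububt" has second-to-last letter 'b'. The stems whose second-to-last letter is 'b' (rikazibf → rikazbfob, mogobf → mogbfob) delete the last vowel and add -ob.
The other patterns: stems whose second-to-last letter is 'd' add the prefix ha-; stems whose second-to-last letter is 'p' add -ast; stems whose second-to-last letter is 'g' or 't' double the final consonant and add -ori.
So wububt → wubbtob.

wubbtob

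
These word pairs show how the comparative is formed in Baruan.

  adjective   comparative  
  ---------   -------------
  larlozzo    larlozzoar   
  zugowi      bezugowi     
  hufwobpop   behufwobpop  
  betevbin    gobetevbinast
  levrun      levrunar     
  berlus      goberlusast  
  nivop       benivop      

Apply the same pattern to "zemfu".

levrun and betevbin both end in -n yet inflect differently (levrunar, gobetevbinast), so the final letter is not what conditions the rule; the first letter is.
"zemfu" begins with z-. The one such stem in the data (zugowi → bezugowi) adds the prefix be-, so the same rule applies.
So zemfu → bezemfu.

bezemfu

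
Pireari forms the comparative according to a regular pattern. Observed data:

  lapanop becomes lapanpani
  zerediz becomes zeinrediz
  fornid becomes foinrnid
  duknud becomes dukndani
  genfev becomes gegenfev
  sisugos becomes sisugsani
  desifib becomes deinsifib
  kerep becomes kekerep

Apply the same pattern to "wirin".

wiinrin

"wirin" has last vowel 'i'. The stems whose last vowel is 'i' (desifib → deinsifib, zerediz → zeinrediz, fornid → foinrnid) insert -in- after the first vowel.
The other patterns: stems whose last vowel is 'e' repeat the first consonant+vowel as a prefix; stems whose last vowel is 'o' or 'u' delete the last vowel and add -ani.
So wirin → wiinrin.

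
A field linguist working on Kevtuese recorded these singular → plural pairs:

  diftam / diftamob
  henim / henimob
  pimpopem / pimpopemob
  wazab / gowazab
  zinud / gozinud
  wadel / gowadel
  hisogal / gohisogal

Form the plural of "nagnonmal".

gonagnonmal

"nagnonmal" ends in -l. The stems ending in -l (wadel → gowadel, hisogal → gohisogal) add the prefix go-.
The other pattern: stems ending in -m add -ob.
So nagnonmal → gonagnonmal.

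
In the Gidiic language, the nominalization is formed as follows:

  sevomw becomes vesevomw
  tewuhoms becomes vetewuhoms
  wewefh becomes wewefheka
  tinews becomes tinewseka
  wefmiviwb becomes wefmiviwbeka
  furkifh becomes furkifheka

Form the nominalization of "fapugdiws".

"fapugdiws" has second-to-last letter 'w'. The stems whose second-to-last letter is 'w' (tinews → tinewseka, wefmiviwb → wefmiviwbeka) add -eka.
The other pattern: stems whose second-to-last letter is 'm' add the prefix ve-.
So fapugdiws → fapugdiwseka.

fapugdiwseka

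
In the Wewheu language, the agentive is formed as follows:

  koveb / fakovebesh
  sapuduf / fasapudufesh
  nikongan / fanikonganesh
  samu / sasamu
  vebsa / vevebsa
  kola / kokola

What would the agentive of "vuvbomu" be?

sapuduf and samu both have last vowel 'u' yet inflect differently (fasapudufesh, sasamu), so the last vowel is not what conditions the rule; whether the stem ends in a vowel or a consonant is.
"vuvbomu" ends in a vowel. The stems ending in a vowel (samu → sasamu, vebsa → vevebsa, kola → kokola) repeat the first consonant+vowel as a prefix.
The other pattern: stems ending in a consonant add fa- … -esh around the stem.
So vuvbomu → vuvuvbomu.

vuvuvbomu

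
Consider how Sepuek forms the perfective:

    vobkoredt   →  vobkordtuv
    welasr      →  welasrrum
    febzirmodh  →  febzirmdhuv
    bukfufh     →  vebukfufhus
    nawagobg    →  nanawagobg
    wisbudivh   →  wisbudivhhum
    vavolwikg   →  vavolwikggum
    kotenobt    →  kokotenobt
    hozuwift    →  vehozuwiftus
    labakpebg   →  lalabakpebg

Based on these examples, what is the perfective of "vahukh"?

vahukhhum

vobkoredt and hozuwift both end in -t yet inflect differently (vobkordtuv, vehozuwiftus), so the final letter is not what conditions the rule; the second-to-last letter is.
"vahukh" has second-to-last letter 'k'. The one such stem in the data (vavolwikg → vavolwikggum) doubles the final consonant and adds -um (as do welasr, wisbudivh), so the same rule applies.
The other patterns: stems whose second-to-last letter is 'd' delete the last vowel and add -uv; stems whose second-to-last letter is 'f' add ve- … -us around the stem; stems whose second-to-last letter is 'b' repeat the first consonant+vowel as a prefix.
So vahukh → vahukhhum.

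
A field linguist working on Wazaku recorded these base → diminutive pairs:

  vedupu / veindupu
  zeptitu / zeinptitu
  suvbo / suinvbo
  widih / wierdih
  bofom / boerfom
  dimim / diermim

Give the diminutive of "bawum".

suvbo and bofom both have last vowel 'o' yet inflect differently (suinvbo, boerfom), so the last vowel is not what conditions the rule; whether the stem ends in a vowel or a consonant is.
"bawum" ends in a consonant. The stems ending in a consonant (widih → wierdih, bofom → boerfom, dimim → diermim) insert -er- after the first vowel.
The other pattern: stems ending in a vowel insert -in- after the first vowel.
So bawum → baerwum.

baerwum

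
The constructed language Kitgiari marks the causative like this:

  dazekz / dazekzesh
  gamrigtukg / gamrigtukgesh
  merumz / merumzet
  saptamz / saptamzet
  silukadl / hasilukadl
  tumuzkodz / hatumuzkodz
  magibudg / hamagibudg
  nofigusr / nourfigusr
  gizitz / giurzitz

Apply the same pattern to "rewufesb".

reurwufesb

"rewufesb" has second-to-last letter 's'. The one such stem in the data (nofigusr → nourfigusr) inserts -ur- after the first vowel (as does gizitz), so the same rule applies.
So rewufesb → reurwufesb.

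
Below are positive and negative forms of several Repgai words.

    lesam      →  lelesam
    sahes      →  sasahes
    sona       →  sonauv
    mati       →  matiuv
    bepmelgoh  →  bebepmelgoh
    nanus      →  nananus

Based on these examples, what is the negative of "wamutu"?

sona and lesam both have last vowel 'a' yet inflect differently (sonauv, lelesam), so the last vowel is not what conditions the rule; whether the stem ends in a vowel or a consonant is.
"wamutu" ends in a vowel. The stems ending in a vowel (sona → sonauv, mati → matiuv) add -uv.
So wamutu → wamutuuv.

wamutuuv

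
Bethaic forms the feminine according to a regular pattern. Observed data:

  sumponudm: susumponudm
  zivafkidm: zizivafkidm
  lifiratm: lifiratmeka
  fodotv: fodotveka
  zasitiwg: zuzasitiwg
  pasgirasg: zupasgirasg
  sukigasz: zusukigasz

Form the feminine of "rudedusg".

sumponudm and lifiratm both end in -m yet inflect differently (susumponudm, lifiratmeka), so the final letter is not what conditions the rule; the second-to-last letter is.
"rudedusg" has second-to-last letter 's'. The stems whose second-to-last letter is 's' (pasgirasg → zupasgirasg, sukigasz → zusukigasz) add the prefix zu-.
The other patterns: stems whose second-to-last letter is 'd' repeat the first consonant+vowel as a prefix; stems whose second-to-last letter is 't' add -eka.
So rudedusg → zurudedusg.

zurudedusg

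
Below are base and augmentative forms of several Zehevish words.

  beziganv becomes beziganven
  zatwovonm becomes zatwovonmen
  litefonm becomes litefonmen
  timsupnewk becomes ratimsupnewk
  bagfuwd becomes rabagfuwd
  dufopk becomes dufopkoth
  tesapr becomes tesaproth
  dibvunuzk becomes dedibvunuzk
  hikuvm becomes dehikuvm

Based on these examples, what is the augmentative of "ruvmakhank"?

ruvmakhanken

"ruvmakhank" has second-to-last letter 'n'. The stems whose second-to-last letter is 'n' (beziganv → beziganven, zatwovonm → zatwovonmen, litefonm → litefonmen) add -en.
So ruvmakhank → ruvmakhanken.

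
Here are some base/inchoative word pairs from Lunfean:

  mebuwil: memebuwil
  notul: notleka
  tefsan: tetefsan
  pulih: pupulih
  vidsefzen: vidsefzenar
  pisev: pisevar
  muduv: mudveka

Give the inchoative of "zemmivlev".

muduv and pisev both end in -v yet inflect differently (mudveka, pisevar), so the final letter is not what conditions the rule; the last vowel is.
"zemmivlev" has last vowel 'e'. The stems whose last vowel is 'e' (vidsefzen → vidsefzenar, pisev → pisevar) add -ar.
So zemmivlev → zemmivlevar.

zemmivlevar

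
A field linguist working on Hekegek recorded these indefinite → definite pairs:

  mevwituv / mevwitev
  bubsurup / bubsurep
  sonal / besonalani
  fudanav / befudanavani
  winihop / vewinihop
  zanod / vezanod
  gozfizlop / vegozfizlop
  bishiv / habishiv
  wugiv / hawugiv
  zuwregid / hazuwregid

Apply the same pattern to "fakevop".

vefakevop

"fakevop" has last vowel 'o'. The stems whose last vowel is 'o' (winihop → vewinihop, zanod → vezanod, gozfizlop → vegozfizlop) add the prefix ve-.
So fakevop → vefakevop.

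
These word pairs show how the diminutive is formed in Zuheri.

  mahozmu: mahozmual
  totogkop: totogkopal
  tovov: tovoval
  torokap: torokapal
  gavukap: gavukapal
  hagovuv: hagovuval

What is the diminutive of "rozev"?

rozeval

Every pair shown (mahozmu → mahozmual, totogkop → totogkopal, tovov → tovoval, …) follows the same rule: add -al.
So rozev → rozeval.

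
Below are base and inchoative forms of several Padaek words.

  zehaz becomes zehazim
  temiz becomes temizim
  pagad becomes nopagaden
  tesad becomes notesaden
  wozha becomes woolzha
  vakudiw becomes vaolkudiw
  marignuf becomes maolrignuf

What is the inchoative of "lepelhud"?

"lepelhud" ends in -d. The stems ending in -d (pagad → nopagaden, tesad → notesaden) add no- … -en around the stem.
So lepelhud → nolepelhuden.

nolepelhuden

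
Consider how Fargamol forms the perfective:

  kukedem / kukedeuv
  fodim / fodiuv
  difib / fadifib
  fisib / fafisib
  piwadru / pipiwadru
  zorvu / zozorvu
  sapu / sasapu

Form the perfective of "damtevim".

"damtevim" ends in -m. The stems ending in -m (kukedem → kukedeuv, fodim → fodiuv) drop the final letter and add -uv.
The other patterns: stems ending in -b add the prefix fa-; stems ending in -u repeat the first consonant+vowel as a prefix.
So damtevim → damteviuv.

damteviuv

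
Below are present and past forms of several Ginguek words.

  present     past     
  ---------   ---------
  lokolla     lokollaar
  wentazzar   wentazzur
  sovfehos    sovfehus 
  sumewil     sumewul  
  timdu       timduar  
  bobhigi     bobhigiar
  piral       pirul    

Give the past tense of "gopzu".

gopzuar

lokolla and wentazzar both have last vowel 'a' yet inflect differently (lokollaar, wentazzur), so the last vowel is not what conditions the rule; whether the stem ends in a vowel or a consonant is.
"gopzu" ends in a vowel. The stems ending in a vowel (timdu → timduar, bobhigi → bobhigiar, lokolla → lokollaar) add -ar.
The other pattern: stems ending in a consonant change the last vowel to 'u'.
So gopzu → gopzuar.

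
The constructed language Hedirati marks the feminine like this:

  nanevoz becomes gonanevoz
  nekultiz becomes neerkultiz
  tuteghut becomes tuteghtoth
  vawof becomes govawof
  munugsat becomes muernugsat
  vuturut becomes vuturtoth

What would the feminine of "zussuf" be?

zussfoth

"zussuf" has last vowel 'u'. The stems whose last vowel is 'u' (vuturut → vuturtoth, tuteghut → tuteghtoth) delete the last vowel and add -oth.
So zussuf → zussfoth.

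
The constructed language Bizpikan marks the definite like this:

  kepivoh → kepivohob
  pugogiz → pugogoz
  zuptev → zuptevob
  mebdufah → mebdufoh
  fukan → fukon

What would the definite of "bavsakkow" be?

"bavsakkow" has last vowel 'o'. The one such stem in the data (kepivoh → kepivohob) adds -ob, so the same rule applies.
The other pattern: stems whose last vowel is 'a' or 'i' change the last vowel to 'o'.
So bavsakkow → bavsakkowob.

bavsakkowob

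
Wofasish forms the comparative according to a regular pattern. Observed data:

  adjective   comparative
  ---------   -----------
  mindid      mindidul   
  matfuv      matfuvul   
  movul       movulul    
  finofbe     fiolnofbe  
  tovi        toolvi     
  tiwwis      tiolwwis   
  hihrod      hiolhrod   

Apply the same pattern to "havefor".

haolvefor

"havefor" begins with h-. The one such stem in the data (hihrod → hiolhrod) inserts -ol- after the first vowel (as do finofbe, tovi), so the same rule applies.
So havefor → haolvefor.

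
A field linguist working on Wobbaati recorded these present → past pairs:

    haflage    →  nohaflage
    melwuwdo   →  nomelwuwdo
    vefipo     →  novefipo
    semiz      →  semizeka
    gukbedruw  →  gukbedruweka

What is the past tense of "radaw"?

haflage and gukbedruw both have 3 vowels yet inflect differently (nohaflage, gukbedruweka), so the number of vowels is not what conditions the rule; whether the stem ends in a vowel or a consonant is.
"radaw" ends in a consonant. The stems ending in a consonant (semiz → semizeka, gukbedruw → gukbedruweka) add -eka.
So radaw → radaweka.

radaweka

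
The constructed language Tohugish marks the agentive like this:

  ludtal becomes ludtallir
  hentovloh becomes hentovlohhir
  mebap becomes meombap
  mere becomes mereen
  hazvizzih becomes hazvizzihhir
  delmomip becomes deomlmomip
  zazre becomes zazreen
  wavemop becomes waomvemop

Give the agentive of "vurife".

vurifeen

delmomip and hazvizzih both have last vowel 'i' yet inflect differently (deomlmomip, hazvizzihhir), so the last vowel is not what conditions the rule; the final letter is.
"vurife" ends in -e. The stems ending in -e (mere → mereen, zazre → zazreen) add -en.
So vurife → vurifeen.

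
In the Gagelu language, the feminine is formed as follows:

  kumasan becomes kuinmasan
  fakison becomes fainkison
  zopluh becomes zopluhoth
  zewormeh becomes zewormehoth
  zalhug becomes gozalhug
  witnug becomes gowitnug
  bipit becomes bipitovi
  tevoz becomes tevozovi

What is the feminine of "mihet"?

mihetovi

zopluh and zalhug both have last vowel 'u' yet inflect differently (zopluhoth, gozalhug), so the last vowel is not what conditions the rule; the final letter is.
"mihet" ends in -t. The one such stem in the data (bipit → bipitovi) adds -ovi, so the same rule applies.
The other patterns: stems ending in -n insert -in- after the first vowel; stems ending in -h add -oth; stems ending in -g add the prefix go-.
So mihet → mihetovi.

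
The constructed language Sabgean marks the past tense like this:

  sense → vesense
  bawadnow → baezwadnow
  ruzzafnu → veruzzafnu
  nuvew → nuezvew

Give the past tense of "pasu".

"pasu" ends in -u. The one such stem in the data (ruzzafnu → veruzzafnu) adds the prefix ve-, so the same rule applies.
So pasu → vepasu.

vepasu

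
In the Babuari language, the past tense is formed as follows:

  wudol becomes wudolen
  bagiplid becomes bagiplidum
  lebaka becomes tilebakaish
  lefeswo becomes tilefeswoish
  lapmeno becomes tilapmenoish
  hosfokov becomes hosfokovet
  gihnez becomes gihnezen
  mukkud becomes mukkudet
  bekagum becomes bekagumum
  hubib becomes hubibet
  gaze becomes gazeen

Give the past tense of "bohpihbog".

bagiplid and mukkud both end in -d yet inflect differently (bagiplidum, mukkudet), so the final letter is not what conditions the rule; the first letter is.
"bohpihbog" begins with b-. The stems beginning with b- (bagiplid → bagiplidum, bekagum → bekagumum) add -um.
The other patterns: stems beginning with h- or m- add -et; stems beginning with l- add ti- … -ish around the stem; stems beginning with g- or w- add -en.
So bohpihbog → bohpihbogum.

bohpihbogum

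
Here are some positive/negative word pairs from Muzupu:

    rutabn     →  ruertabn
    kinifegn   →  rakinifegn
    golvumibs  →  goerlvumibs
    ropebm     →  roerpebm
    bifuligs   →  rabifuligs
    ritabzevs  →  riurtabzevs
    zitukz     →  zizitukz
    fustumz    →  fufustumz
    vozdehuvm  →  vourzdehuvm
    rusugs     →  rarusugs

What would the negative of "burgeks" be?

buburgeks

golvumibs and ritabzevs both end in -s yet inflect differently (goerlvumibs, riurtabzevs), so the final letter is not what conditions the rule; the second-to-last letter is.
"burgeks" has second-to-last letter 'k'. The one such stem in the data (zitukz → zizitukz) repeats the first consonant+vowel as a prefix (as does fustumz), so the same rule applies.
So burgeks → buburgeks.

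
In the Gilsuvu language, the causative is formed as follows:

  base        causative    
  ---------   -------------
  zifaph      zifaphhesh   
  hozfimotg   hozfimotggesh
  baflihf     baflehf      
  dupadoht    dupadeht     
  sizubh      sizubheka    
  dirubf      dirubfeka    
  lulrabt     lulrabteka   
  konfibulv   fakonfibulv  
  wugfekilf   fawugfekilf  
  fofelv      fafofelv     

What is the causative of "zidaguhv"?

zifaph and sizubh both end in -h yet inflect differently (zifaphhesh, sizubheka), so the final letter is not what conditions the rule; the second-to-last letter is.
"zidaguhv" has second-to-last letter 'h'. The stems whose second-to-last letter is 'h' (baflihf → baflehf, dupadoht → dupadeht) change the last vowel to 'e'.
The other patterns: stems whose second-to-last letter is 'p' or 't' double the final consonant and add -esh; stems whose second-to-last letter is 'b' add -eka; stems whose second-to-last letter is 'l' add the prefix fa-.
So zidaguhv → zidagehv.

zidagehv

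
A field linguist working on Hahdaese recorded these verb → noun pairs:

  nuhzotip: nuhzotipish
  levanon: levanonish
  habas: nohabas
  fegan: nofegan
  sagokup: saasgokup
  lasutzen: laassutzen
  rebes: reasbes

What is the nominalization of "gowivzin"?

"gowivzin" has last vowel 'i'. The one such stem in the data (nuhzotip → nuhzotipish) adds -ish, so the same rule applies.
So gowivzin → gowivzinish.

gowivzinish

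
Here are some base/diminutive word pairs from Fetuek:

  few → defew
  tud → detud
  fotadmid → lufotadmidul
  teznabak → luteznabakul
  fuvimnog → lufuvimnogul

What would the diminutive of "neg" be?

deneg

"neg" has 1 vowel. The stems with 1 vowel (few → defew, tud → detud) add the prefix de-.
So neg → deneg.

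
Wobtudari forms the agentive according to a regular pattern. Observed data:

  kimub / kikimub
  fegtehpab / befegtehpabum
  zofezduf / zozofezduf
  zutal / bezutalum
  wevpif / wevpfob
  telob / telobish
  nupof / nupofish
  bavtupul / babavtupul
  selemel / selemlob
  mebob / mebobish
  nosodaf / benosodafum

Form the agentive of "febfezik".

febfezkob

zofezduf and nupof both end in -f yet inflect differently (zozofezduf, nupofish), so the final letter is not what conditions the rule; the last vowel is.
"febfezik" has last vowel 'i'. The one such stem in the data (wevpif → wevpfob) deletes the last vowel and adds -ob (as does selemel), so the same rule applies.
The other patterns: stems whose last vowel is 'u' repeat the first consonant+vowel as a prefix; stems whose last vowel is 'o' add -ish; stems whose last vowel is 'a' add be- … -um around the stem.
So febfezik → febfezkob.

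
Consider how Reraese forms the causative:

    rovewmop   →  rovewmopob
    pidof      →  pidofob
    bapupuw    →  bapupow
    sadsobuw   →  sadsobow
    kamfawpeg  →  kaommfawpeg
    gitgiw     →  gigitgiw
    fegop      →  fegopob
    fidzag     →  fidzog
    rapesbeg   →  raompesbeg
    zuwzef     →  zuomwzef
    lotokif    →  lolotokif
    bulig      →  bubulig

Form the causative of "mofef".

moomfef

bulig and fidzag both end in -g yet inflect differently (bubulig, fidzog), so the final letter is not what conditions the rule; the last vowel is.
"mofef" has last vowel 'e'. The stems whose last vowel is 'e' (kamfawpeg → kaommfawpeg, rapesbeg → raompesbeg, zuwzef → zuomwzef) insert -om- after the first vowel.
So mofef → moomfef.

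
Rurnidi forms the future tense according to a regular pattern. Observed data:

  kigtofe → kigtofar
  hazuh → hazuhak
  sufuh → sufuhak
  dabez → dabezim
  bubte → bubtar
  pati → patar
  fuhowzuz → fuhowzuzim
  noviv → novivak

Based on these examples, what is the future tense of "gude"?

gudar

"gude" ends in -e. The stems ending in -e (bubte → bubtar, kigtofe → kigtofar) drop the final letter and add -ar.
The other patterns: stems ending in -z add -im; stems ending in -h or -v add -ak.
So gude → gudar.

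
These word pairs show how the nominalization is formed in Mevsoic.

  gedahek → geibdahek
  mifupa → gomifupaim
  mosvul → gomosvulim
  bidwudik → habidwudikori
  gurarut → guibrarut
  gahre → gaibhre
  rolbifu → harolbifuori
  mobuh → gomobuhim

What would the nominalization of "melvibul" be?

gedahek and bidwudik both end in -k yet inflect differently (geibdahek, habidwudikori), so the final letter is not what conditions the rule; the first letter is.
"melvibul" begins with m-. The stems beginning with m- (mifupa → gomifupaim, mobuh → gomobuhim, mosvul → gomosvulim) add go- … -im around the stem.
The other patterns: stems beginning with g- insert -ib- after the first vowel; stems beginning with b- or r- add ha- … -ori around the stem.
So melvibul → gomelvibulim.

gomelvibulim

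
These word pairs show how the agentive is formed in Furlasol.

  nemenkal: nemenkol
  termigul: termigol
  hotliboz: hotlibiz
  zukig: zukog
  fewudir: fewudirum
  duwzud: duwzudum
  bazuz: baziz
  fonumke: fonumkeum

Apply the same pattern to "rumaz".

termigul and bazuz both have last vowel 'u' yet inflect differently (termigol, baziz), so the last vowel is not what conditions the rule; the final letter is.
"rumaz" ends in -z. The stems ending in -z (hotliboz → hotlibiz, bazuz → baziz) change the last vowel to 'i'.
The other patterns: stems ending in -g or -l change the last vowel to 'o'; stems ending in -d, -e or -r add -um.
So rumaz → rumiz.

rumiz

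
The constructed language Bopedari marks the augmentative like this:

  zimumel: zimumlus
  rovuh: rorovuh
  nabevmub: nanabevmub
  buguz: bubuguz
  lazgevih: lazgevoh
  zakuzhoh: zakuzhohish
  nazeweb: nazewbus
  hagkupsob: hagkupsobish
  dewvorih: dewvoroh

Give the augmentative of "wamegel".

hagkupsob and nazeweb both end in -b yet inflect differently (hagkupsobish, nazewbus), so the final letter is not what conditions the rule; the last vowel is.
"wamegel" has last vowel 'e'. The stems whose last vowel is 'e' (zimumel → zimumlus, nazeweb → nazewbus) delete the last vowel and add -us.
So wamegel → wameglus.

wameglus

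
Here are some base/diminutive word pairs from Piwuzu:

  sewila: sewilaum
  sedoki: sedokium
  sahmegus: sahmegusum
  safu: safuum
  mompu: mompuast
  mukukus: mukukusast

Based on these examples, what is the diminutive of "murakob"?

safu and mompu both end in -u yet inflect differently (safuum, mompuast), so the final letter is not what conditions the rule; the first letter is.
"murakob" begins with m-. The stems beginning with m- (mompu → mompuast, mukukus → mukukusast) add -ast.
So murakob → murakobast.

murakobast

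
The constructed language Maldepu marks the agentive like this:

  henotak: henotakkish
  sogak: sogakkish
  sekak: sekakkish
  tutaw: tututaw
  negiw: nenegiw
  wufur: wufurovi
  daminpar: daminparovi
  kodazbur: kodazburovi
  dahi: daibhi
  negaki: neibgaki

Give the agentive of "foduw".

henotak and tutaw both have last vowel 'a' yet inflect differently (henotakkish, tututaw), so the last vowel is not what conditions the rule; the final letter is.
"foduw" ends in -w. The stems ending in -w (tutaw → tututaw, negiw → nenegiw) repeat the first consonant+vowel as a prefix.
So foduw → fofoduw.

fofoduw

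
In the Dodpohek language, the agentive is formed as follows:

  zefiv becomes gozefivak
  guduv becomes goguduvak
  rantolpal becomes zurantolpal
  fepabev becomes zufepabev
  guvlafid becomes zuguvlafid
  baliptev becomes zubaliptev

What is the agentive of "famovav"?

zefiv and fepabev both end in -v yet inflect differently (gozefivak, zufepabev), so the final letter is not what conditions the rule; the number of vowels is.
"famovav" has 3 vowels. The stems with 3 vowels (rantolpal → zurantolpal, fepabev → zufepabev, guvlafid → zuguvlafid) add the prefix zu-.
The other pattern: stems with 2 vowels add go- … -ak around the stem.
So famovav → zufamovav.

zufamovav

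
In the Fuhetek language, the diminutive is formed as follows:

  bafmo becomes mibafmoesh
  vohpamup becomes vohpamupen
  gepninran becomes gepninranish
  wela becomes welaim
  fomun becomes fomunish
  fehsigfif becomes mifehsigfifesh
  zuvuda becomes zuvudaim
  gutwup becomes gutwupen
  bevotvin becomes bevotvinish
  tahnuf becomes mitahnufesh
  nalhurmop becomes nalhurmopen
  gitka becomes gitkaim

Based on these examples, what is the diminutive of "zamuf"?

mizamufesh

gutwup and fomun both have last vowel 'u' yet inflect differently (gutwupen, fomunish), so the last vowel is not what conditions the rule; the final letter is.
"zamuf" ends in -f. The stems ending in -f (fehsigfif → mifehsigfifesh, tahnuf → mitahnufesh) add mi- … -esh around the stem.
So zamuf → mizamufesh.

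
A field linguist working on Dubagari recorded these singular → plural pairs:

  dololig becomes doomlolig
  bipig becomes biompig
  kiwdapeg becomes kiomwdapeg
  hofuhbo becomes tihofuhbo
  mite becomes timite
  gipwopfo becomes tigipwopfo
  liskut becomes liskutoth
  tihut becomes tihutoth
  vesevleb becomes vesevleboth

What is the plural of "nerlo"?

tinerlo

"nerlo" ends in -o. The stems ending in -o (hofuhbo → tihofuhbo, gipwopfo → tigipwopfo) add the prefix ti-.
The other patterns: stems ending in -g insert -om- after the first vowel; stems ending in -b or -t add -oth.
So nerlo → tinerlo.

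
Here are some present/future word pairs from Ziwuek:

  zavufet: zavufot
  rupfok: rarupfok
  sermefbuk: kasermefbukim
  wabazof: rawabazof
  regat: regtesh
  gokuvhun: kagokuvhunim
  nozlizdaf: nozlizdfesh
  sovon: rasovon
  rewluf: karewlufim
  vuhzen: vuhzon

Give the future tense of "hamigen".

"hamigen" has last vowel 'e'. The stems whose last vowel is 'e' (vuhzen → vuhzon, zavufet → zavufot) change the last vowel to 'o'.
The other patterns: stems whose last vowel is 'a' delete the last vowel and add -esh; stems whose last vowel is 'u' add ka- … -im around the stem; stems whose last vowel is 'o' add the prefix ra-.
So hamigen → hamigon.

hamigon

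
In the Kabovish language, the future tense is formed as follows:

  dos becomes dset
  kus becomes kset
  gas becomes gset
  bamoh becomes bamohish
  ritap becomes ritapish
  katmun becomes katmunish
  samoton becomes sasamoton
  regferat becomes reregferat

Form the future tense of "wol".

wlet

katmun and samoton both end in -n yet inflect differently (katmunish, sasamoton), so the final letter is not what conditions the rule; the number of vowels is.
"wol" has 1 vowel. The stems with 1 vowel (dos → dset, kus → kset, gas → gset) delete the last vowel and add -et.
So wol → wlet.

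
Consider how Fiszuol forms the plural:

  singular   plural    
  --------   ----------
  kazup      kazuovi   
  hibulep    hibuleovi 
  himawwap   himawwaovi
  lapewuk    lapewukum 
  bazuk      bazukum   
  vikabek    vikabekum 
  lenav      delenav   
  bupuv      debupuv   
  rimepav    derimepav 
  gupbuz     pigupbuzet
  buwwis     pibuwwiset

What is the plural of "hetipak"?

kazup and lapewuk both have last vowel 'u' yet inflect differently (kazuovi, lapewukum), so the last vowel is not what conditions the rule; the final letter is.
"hetipak" ends in -k. The stems ending in -k (lapewuk → lapewukum, bazuk → bazukum, vikabek → vikabekum) add -um.
So hetipak → hetipakum.

hetipakum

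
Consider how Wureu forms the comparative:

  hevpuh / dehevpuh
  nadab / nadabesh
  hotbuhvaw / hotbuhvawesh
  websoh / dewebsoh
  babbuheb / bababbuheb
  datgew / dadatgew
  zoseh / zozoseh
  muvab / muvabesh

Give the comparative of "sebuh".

"sebuh" has last vowel 'u'. The one such stem in the data (hevpuh → dehevpuh) adds the prefix de-, so the same rule applies.
The other patterns: stems whose last vowel is 'e' repeat the first consonant+vowel as a prefix; stems whose last vowel is 'a' add -esh.
So sebuh → desebuh.

desebuh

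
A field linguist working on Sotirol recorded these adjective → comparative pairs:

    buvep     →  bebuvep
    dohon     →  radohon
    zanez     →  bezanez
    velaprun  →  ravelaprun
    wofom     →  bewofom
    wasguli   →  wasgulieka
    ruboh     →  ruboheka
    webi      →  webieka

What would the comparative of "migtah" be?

dohon and ruboh both have last vowel 'o' yet inflect differently (radohon, ruboheka), so the last vowel is not what conditions the rule; the final letter is.
"migtah" ends in -h. The one such stem in the data (ruboh → ruboheka) adds -eka, so the same rule applies.
So migtah → migtaheka.

migtaheka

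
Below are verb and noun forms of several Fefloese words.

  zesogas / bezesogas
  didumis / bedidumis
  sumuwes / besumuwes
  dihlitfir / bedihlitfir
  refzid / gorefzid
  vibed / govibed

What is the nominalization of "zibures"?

bezibures

"zibures" ends in -s. The stems ending in -s (zesogas → bezesogas, didumis → bedidumis, sumuwes → besumuwes) add the prefix be-.
The other pattern: stems ending in -d add the prefix go-.
So zibures → bezibures.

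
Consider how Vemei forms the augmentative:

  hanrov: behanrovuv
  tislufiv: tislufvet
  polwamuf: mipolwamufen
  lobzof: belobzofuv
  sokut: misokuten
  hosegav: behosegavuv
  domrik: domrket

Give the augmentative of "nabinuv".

minabinuven

tislufiv and hosegav both end in -v yet inflect differently (tislufvet, behosegavuv), so the final letter is not what conditions the rule; the last vowel is.
"nabinuv" has last vowel 'u'. The stems whose last vowel is 'u' (sokut → misokuten, polwamuf → mipolwamufen) add mi- … -en around the stem.
The other patterns: stems whose last vowel is 'i' delete the last vowel and add -et; stems whose last vowel is 'a' or 'o' add be- … -uv around the stem.
So nabinuv → minabinuven.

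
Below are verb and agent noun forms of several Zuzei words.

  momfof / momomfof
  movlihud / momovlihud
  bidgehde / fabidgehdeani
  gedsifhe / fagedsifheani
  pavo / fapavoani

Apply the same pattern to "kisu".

momfof and pavo both have last vowel 'o' yet inflect differently (momomfof, fapavoani), so the last vowel is not what conditions the rule; whether the stem ends in a vowel or a consonant is.
"kisu" ends in a vowel. The stems ending in a vowel (bidgehde → fabidgehdeani, gedsifhe → fagedsifheani, pavo → fapavoani) add fa- … -ani around the stem.
So kisu → fakisuani.

fakisuani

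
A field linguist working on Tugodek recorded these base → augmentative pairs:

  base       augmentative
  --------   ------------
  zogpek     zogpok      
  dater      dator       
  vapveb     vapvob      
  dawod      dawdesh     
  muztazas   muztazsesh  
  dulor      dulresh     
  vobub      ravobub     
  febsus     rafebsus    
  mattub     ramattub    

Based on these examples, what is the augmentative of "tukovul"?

"tukovul" has last vowel 'u'. The stems whose last vowel is 'u' (vobub → ravobub, febsus → rafebsus, mattub → ramattub) add the prefix ra-.
The other patterns: stems whose last vowel is 'e' change the last vowel to 'o'; stems whose last vowel is 'a' or 'o' delete the last vowel and add -esh.
So tukovul → ratukovul.

ratukovul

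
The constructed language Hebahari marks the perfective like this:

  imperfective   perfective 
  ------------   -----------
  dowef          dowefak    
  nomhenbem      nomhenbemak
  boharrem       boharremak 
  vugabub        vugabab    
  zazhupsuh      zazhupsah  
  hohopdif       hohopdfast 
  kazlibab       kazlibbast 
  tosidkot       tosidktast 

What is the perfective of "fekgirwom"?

"fekgirwom" has last vowel 'o'. The one such stem in the data (tosidkot → tosidktast) deletes the last vowel and adds -ast (as do hohopdif, kazlibab), so the same rule applies.
So fekgirwom → fekgirwmast.

fekgirwmast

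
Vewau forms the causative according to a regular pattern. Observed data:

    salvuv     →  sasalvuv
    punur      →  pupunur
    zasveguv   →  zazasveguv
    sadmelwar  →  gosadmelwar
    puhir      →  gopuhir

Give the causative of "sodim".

gosodim

punur and sadmelwar both end in -r yet inflect differently (pupunur, gosadmelwar), so the final letter is not what conditions the rule; the last vowel is.
"sodim" has last vowel 'i'. The one such stem in the data (puhir → gopuhir) adds the prefix go-, so the same rule applies.
The other pattern: stems whose last vowel is 'u' repeat the first consonant+vowel as a prefix.
So sodim → gosodim.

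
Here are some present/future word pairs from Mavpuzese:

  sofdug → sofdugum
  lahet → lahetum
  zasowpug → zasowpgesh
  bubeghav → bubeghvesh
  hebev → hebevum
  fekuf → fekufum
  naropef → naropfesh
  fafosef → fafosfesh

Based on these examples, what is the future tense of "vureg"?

vuregum

"vureg" has 2 vowels. The stems with 2 vowels (hebev → hebevum, fekuf → fekufum, lahet → lahetum) add -um.
The other pattern: stems with 3 vowels delete the last vowel and add -esh.
So vureg → vuregum.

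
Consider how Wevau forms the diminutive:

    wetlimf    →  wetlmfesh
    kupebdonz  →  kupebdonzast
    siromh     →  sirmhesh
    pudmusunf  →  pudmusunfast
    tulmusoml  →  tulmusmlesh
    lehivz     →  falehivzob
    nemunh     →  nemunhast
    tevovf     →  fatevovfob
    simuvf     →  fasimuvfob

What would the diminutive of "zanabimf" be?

simuvf and wetlimf both end in -f yet inflect differently (fasimuvfob, wetlmfesh), so the final letter is not what conditions the rule; the second-to-last letter is.
"zanabimf" has second-to-last letter 'm'. The stems whose second-to-last letter is 'm' (tulmusoml → tulmusmlesh, wetlimf → wetlmfesh, siromh → sirmhesh) delete the last vowel and add -esh.
The other patterns: stems whose second-to-last letter is 'v' add fa- … -ob around the stem; stems whose second-to-last letter is 'n' add -ast.
So zanabimf → zanabmfesh.

zanabmfesh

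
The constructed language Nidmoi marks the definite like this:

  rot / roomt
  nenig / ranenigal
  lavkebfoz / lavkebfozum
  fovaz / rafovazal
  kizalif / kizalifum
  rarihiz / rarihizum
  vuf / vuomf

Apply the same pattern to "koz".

koomz

fovaz and rarihiz both end in -z yet inflect differently (rafovazal, rarihizum), so the final letter is not what conditions the rule; the number of vowels is.
"koz" has 1 vowel. The stems with 1 vowel (rot → roomt, vuf → vuomf) insert -om- after the first vowel.
The other patterns: stems with 2 vowels add ra- … -al around the stem; stems with 3 vowels add -um.
So koz → koomz.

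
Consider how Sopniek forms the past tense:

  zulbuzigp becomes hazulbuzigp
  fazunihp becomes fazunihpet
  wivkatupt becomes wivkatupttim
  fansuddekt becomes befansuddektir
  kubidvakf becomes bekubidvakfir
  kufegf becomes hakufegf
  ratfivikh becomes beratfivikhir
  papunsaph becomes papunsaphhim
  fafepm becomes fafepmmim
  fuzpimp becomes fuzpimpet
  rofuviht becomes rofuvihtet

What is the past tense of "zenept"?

wivkatupt and fansuddekt both end in -t yet inflect differently (wivkatupttim, befansuddektir), so the final letter is not what conditions the rule; the second-to-last letter is.
"zenept" has second-to-last letter 'p'. The stems whose second-to-last letter is 'p' (fafepm → fafepmmim, wivkatupt → wivkatupttim, papunsaph → papunsaphhim) double the final consonant and add -im.
So zenept → zenepttim.

zenepttim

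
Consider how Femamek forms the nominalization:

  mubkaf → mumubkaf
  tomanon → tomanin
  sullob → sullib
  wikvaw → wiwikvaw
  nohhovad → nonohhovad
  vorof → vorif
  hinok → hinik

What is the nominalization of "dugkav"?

dudugkav

vorof and mubkaf both end in -f yet inflect differently (vorif, mumubkaf), so the final letter is not what conditions the rule; the last vowel is.
"dugkav" has last vowel 'a'. The stems whose last vowel is 'a' (nohhovad → nonohhovad, wikvaw → wiwikvaw, mubkaf → mumubkaf) repeat the first consonant+vowel as a prefix.
So dugkav → dudugkav.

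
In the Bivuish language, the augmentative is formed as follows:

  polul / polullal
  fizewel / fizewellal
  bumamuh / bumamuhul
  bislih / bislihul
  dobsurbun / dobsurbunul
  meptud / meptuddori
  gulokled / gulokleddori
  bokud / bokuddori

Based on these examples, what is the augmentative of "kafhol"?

"kafhol" ends in -l. The stems ending in -l (polul → polullal, fizewel → fizewellal) double the final consonant and add -al.
The other patterns: stems ending in -d double the final consonant and add -ori; stems ending in -h or -n add -ul.
So kafhol → kafhollal.

kafhollal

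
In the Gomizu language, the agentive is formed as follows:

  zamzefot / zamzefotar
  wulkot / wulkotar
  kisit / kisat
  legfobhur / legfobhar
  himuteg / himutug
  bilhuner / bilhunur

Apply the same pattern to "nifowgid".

nifowgad

zamzefot and kisit both end in -t yet inflect differently (zamzefotar, kisat), so the final letter is not what conditions the rule; the last vowel is.
"nifowgid" has last vowel 'i'. The one such stem in the data (kisit → kisat) changes the last vowel to 'a' (as does legfobhur), so the same rule applies.
The other patterns: stems whose last vowel is 'o' add -ar; stems whose last vowel is 'e' change the last vowel to 'u'.
So nifowgid → nifowgad.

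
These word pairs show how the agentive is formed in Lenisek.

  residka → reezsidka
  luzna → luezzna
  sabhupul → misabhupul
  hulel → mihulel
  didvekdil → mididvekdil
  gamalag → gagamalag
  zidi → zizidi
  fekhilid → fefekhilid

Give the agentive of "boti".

"boti" ends in -i. The one such stem in the data (zidi → zizidi) repeats the first consonant+vowel as a prefix (as do gamalag, fekhilid), so the same rule applies.
So boti → boboti.

boboti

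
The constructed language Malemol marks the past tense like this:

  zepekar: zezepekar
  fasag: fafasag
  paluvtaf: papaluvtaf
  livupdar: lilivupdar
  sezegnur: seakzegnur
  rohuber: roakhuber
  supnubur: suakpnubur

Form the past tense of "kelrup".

"kelrup" has last vowel 'u'. The stems whose last vowel is 'u' (sezegnur → seakzegnur, supnubur → suakpnubur) insert -ak- after the first vowel.
The other pattern: stems whose last vowel is 'a' repeat the first consonant+vowel as a prefix.
So kelrup → keaklrup.

keaklrup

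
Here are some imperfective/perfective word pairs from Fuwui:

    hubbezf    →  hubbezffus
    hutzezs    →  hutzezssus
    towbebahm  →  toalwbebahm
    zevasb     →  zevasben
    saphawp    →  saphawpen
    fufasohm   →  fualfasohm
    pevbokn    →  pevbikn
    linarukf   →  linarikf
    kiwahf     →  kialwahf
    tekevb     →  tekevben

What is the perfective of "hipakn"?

"hipakn" has second-to-last letter 'k'. The stems whose second-to-last letter is 'k' (linarukf → linarikf, pevbokn → pevbikn) change the last vowel to 'i'.
So hipakn → hipikn.

hipikn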